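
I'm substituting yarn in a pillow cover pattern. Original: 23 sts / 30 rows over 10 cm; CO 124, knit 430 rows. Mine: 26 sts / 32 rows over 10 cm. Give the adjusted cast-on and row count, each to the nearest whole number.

Stitches: 124 × 26/23 = 140.17 → 140.
Rows: 430 × 32/30 = 458.67 → 459.

Cast on 140 stitches; work 459 rows.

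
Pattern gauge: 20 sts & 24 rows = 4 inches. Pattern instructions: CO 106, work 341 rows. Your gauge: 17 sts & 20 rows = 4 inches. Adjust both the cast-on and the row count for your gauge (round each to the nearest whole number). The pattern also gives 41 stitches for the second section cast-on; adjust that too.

Cast on 90 stitches; work 284 rows; second section cast-on 35 stitches.

Stitches: 106 × 17/20 = 90.10 → 90.
Rows: 341 × 20/24 = 284.17 → 284.
second section cast-on: 41 × 17/20 = 34.85 → 35.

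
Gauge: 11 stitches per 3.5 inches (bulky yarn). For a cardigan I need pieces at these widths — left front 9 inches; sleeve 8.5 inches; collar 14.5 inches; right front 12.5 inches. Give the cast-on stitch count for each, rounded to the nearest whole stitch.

left front 28; sleeve 27; collar 46; right front 39.

Rate = 11/3.5 = 3.143 sts per in.
left front: 9 × 3.143 = 28.29 → 28.
sleeve: 8.5 × 3.143 = 26.71 → 27.
collar: 14.5 × 3.143 = 45.57 → 46.
right front: 12.5 × 3.143 = 39.29 → 39.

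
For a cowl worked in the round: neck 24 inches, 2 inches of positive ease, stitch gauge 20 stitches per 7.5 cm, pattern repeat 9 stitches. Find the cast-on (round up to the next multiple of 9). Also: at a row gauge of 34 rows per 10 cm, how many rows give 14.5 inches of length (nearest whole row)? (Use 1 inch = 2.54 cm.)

Cast on 180 stitches; work 125 rows.

Finished = 24 + 2 = 26 inches.
26 inches × 2.54 = 66.04 cm.
20/7.5 = 2.667 sts per cm; 66.04 × 2.667 = 176.11 sts.
Next multiple of 9 → 180.
14.5 inches = 36.83 cm; × 3.4 = 125.22 → 125 rows.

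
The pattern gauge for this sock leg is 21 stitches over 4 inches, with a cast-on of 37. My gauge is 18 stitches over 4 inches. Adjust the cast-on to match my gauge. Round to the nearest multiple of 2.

Scale factor = 18 / 21 = 0.857.
37 × 18 / 21 = 31.71 sts.
→ 32 sts.

Cast on 32 stitches.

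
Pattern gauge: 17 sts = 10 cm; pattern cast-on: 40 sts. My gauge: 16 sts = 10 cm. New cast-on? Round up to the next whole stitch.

38 stitches.

Scale factor = 16 / 17 = 0.941.
40 × 16 / 17 = 37.65 sts.
→ 38 sts.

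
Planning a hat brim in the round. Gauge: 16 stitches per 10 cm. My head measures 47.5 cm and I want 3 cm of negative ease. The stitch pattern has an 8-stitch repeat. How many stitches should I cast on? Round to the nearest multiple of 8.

Finished = 47.5 − 3 = 44.5 cm.
16 / 10 = 1.6 sts/cm.
44.5 × 1.6 = 71.20 sts.
Nearest multiple of 8: 72.

CO 72 sts.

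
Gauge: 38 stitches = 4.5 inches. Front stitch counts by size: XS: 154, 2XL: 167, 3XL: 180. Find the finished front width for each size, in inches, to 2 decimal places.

XS 18.24 inches; 2XL 19.78 inches; 3XL 21.32 inches.

38/4.5 = 8.444 sts per in.
XS: 154 / 8.444 = 18.237 → 18.24 in.
2XL: 167 / 8.444 = 19.776 → 19.78 in.
3XL: 180 / 8.444 = 21.316 → 21.32 in.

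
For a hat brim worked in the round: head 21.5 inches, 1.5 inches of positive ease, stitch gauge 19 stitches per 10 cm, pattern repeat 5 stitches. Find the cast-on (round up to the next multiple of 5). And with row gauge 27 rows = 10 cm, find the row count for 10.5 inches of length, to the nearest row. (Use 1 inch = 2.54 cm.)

Finished = 21.5 + 1.5 = 23 inches.
23 inches × 2.54 = 58.42 cm.
19/10 = 1.9 sts per cm; 58.42 × 1.9 = 111.00 sts.
Next multiple of 5 → 115.
10.5 inches = 26.67 cm; × 2.7 = 72.01 → 72 rows.

Cast on 115 stitches; work 72 rows.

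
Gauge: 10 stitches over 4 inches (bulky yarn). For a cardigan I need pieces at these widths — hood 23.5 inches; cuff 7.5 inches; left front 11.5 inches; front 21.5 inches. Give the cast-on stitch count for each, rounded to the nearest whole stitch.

hood 59; cuff 19; left front 29; front 54.

Rate = 10/4 = 2.5 sts per in.
hood: 23.5 × 2.5 = 58.75 → 59.
cuff: 7.5 × 2.5 = 18.75 → 19.
left front: 11.5 × 2.5 = 28.75 → 29.
front: 21.5 × 2.5 = 53.75 → 54.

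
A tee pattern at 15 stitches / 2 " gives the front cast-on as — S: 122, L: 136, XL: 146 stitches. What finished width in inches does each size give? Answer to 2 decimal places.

15/2 = 7.5 sts per in.
S: 122 / 7.5 = 16.267 → 16.27 in.
L: 136 / 7.5 = 18.133 → 18.13 in.
XL: 146 / 7.5 = 19.467 → 19.47 in.

S 16.27 inches; L 18.13 inches; XL 19.47 inches.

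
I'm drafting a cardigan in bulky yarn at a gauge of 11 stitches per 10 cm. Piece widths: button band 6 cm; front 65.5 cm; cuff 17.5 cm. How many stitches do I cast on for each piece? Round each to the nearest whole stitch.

button band 7; front 72; cuff 19.

Rate = 11/10 = 1.1 sts per cm.
button band: 6 × 1.1 = 6.60 → 7.
front: 65.5 × 1.1 = 72.05 → 72.
cuff: 17.5 × 1.1 = 19.25 → 19.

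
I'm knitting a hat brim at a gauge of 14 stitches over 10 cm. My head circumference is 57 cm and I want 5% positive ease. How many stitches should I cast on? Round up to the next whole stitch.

Finished = 57 × 1.05 = 59.85 cm.
14 / 10 = 1.4 sts per cm.
59.85 × 1.4 = 83.79 sts.
→ 84 sts.

84 stitches.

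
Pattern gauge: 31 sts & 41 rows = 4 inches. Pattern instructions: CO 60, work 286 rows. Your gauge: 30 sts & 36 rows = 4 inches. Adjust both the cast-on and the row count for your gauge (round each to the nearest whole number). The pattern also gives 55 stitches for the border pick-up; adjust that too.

Cast on 58 stitches; work 251 rows; border pick-up 53 stitches.

Stitches: 60 × 30/31 = 58.06 → 58.
Rows: 286 × 36/41 = 251.12 → 251.
border pick-up: 55 × 30/31 = 53.23 → 53.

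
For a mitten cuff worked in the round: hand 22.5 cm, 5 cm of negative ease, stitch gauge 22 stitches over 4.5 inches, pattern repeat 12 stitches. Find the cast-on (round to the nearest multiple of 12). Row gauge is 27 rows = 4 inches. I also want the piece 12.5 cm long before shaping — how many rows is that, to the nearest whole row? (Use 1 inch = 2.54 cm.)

Cast on 36 stitches; work 33 rows.

Finished = 22.5 − 5 = 17.5 cm.
17.5 cm × 1/2.54 = 6.89 inches.
22/4.5 = 4.889 sts per in; 6.89 × 4.889 = 33.68 sts.
Nearest multiple of 12 → 36.
12.5 cm = 4.92 inches; × 6.75 = 33.22 → 33 rows.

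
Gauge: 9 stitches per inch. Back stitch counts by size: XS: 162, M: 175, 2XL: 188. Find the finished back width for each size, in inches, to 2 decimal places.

9/1 = 9 sts per in.
XS: 162 / 9 = 18.000 → 18.00 in.
M: 175 / 9 = 19.444 → 19.44 in.
2XL: 188 / 9 = 20.889 → 20.89 in.

XS 18.00 inches; M 19.44 inches; 2XL 20.89 inches.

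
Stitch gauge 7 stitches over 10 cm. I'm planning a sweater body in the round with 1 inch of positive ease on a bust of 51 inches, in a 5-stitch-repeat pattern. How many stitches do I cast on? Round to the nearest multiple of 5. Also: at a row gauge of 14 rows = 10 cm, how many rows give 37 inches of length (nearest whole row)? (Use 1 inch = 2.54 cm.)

Finished = 51 + 1 = 52 inches.
52 inches × 2.54 = 132.08 cm.
7/10 = 0.7 sts per cm; 132.08 × 0.7 = 92.46 sts.
Nearest multiple of 5 → 90.
37 inches = 93.98 cm; × 1.4 = 131.57 → 132 rows.

Cast on 90 stitches; work 132 rows.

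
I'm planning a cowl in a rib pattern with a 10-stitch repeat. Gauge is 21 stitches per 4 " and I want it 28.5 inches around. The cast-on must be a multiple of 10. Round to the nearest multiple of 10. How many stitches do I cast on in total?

21 / 4 = 5.25 sts per inch.
28.5 × 5.25 = 149.62 sts.
Nearest multiple of 10: 150.

CO 150 sts.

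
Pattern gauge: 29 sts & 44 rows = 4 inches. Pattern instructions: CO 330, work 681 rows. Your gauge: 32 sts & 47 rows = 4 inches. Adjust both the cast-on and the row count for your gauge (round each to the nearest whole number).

Cast on 364 stitches; work 727 rows.

Stitches: 330 × 32/29 = 364.14 → 364.
Rows: 681 × 47/44 = 727.43 → 727.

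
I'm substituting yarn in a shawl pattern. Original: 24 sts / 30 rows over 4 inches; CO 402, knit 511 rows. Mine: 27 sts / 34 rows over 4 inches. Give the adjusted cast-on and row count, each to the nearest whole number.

Cast on 452 stitches; work 579 rows.

Stitches: 402 × 27/24 = 452.25 → 452.
Rows: 511 × 34/30 = 579.13 → 579.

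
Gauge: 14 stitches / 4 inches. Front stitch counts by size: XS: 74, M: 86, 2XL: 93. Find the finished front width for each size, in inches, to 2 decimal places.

XS 21.14 inches; M 24.57 inches; 2XL 26.57 inches.

14/4 = 3.5 sts per in.
XS: 74 / 3.5 = 21.143 → 21.14 in.
M: 86 / 3.5 = 24.571 → 24.57 in.
2XL: 93 / 3.5 = 26.571 → 26.57 in.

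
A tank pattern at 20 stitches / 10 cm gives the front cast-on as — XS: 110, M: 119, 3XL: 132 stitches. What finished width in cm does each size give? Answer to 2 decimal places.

20/10 = 2 sts per cm.
XS: 110 / 2 = 55.000 → 55.00 cm.
M: 119 / 2 = 59.500 → 59.50 cm.
3XL: 132 / 2 = 66.000 → 66.00 cm.

XS 55.00 cm; M 59.50 cm; 3XL 66.00 cm.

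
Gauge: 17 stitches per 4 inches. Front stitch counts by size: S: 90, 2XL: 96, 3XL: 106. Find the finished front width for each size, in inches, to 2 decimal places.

17/4 = 4.25 sts per in.
S: 90 / 4.25 = 21.176 → 21.18 in.
2XL: 96 / 4.25 = 22.588 → 22.59 in.
3XL: 106 / 4.25 = 24.941 → 24.94 in.

S 21.18 inches; 2XL 22.59 inches; 3XL 24.94 inches.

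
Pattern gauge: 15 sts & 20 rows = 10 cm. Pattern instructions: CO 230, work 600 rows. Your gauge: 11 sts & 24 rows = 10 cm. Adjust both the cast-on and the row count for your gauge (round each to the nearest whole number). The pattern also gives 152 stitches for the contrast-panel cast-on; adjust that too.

Cast on 169 stitches; work 720 rows; contrast-panel cast-on 111 stitches.

Stitches: 230 × 11/15 = 168.67 → 169.
Rows: 600 × 24/20 = 720.00 → 720.
contrast-panel cast-on: 152 × 11/15 = 111.47 → 111.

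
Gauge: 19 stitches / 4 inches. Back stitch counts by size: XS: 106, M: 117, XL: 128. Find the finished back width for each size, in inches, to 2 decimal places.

XS 22.32 inches; M 24.63 inches; XL 26.95 inches.

19/4 = 4.75 sts per in.
XS: 106 / 4.75 = 22.316 → 22.32 in.
M: 117 / 4.75 = 24.632 → 24.63 in.
XL: 128 / 4.75 = 26.947 → 26.95 in.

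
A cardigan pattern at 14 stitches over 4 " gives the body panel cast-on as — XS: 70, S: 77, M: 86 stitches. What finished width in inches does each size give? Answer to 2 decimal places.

14/4 = 3.5 sts per in.
XS: 70 / 3.5 = 20.000 → 20.00 in.
S: 77 / 3.5 = 22.000 → 22.00 in.
M: 86 / 3.5 = 24.571 → 24.57 in.

XS 20.00 inches; S 22.00 inches; M 24.57 inches.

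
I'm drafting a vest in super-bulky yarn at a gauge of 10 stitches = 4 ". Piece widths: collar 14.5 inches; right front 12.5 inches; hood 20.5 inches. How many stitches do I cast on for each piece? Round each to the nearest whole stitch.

collar 36; right front 31; hood 51.

Rate = 10/4 = 2.5 sts per in.
collar: 14.5 × 2.5 = 36.25 → 36.
right front: 12.5 × 2.5 = 31.25 → 31.
hood: 20.5 × 2.5 = 51.25 → 51.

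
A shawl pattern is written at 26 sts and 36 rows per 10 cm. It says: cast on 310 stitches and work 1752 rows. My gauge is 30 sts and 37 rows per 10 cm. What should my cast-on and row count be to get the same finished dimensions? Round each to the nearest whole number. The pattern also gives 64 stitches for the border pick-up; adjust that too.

Cast on 358 stitches; work 1801 rows; border pick-up 74 stitches.

Stitches: 310 × 30/26 = 357.69 → 358.
Rows: 1752 × 37/36 = 1800.67 → 1801.
border pick-up: 64 × 30/26 = 73.85 → 74.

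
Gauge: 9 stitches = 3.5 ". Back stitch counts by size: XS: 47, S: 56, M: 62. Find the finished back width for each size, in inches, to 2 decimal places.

XS 18.28 inches; S 21.78 inches; M 24.11 inches.

9/3.5 = 2.571 sts per in.
XS: 47 / 2.571 = 18.278 → 18.28 in.
S: 56 / 2.571 = 21.778 → 21.78 in.
M: 62 / 2.571 = 24.111 → 24.11 in.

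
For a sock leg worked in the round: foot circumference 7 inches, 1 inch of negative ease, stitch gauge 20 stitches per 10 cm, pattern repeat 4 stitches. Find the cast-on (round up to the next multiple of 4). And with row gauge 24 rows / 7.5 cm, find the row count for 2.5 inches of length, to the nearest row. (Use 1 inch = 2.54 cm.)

Finished = 7 − 1 = 6 inches.
6 inches × 2.54 = 15.24 cm.
20/10 = 2 sts per cm; 15.24 × 2 = 30.48 sts.
Next multiple of 4 → 32.
2.5 inches = 6.35 cm; × 3.2 = 20.32 → 20 rows.

Cast on 32 stitches; work 20 rows.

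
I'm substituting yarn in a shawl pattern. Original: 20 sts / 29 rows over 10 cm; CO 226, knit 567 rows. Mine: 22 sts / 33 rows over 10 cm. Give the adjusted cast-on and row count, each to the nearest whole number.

Stitches: 226 × 22/20 = 248.60 → 249.
Rows: 567 × 33/29 = 645.21 → 645.

Cast on 249 stitches; work 645 rows.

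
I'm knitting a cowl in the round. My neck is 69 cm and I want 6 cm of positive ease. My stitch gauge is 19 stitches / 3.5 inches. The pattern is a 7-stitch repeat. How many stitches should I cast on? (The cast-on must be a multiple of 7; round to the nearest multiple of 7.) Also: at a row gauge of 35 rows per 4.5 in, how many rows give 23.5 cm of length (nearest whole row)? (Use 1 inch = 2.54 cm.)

Cast on 161 stitches; work 72 rows.

Finished = 69 + 6 = 75 cm.
75 cm × 1/2.54 = 29.53 inches.
19/3.5 = 5.429 sts per in; 29.53 × 5.429 = 160.29 sts.
Nearest multiple of 7 → 161.
23.5 cm = 9.25 inches; × 7.778 = 71.96 → 72 rows.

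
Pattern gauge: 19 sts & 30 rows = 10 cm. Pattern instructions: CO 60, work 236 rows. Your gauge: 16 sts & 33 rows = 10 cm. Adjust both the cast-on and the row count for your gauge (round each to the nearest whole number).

Stitches: 60 × 16/19 = 50.53 → 51.
Rows: 236 × 33/30 = 259.60 → 260.

Cast on 51 stitches; work 260 rows.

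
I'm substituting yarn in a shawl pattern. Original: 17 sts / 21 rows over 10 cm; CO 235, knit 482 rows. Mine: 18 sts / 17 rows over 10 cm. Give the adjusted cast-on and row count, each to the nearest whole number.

Stitches: 235 × 18/17 = 248.82 → 249.
Rows: 482 × 17/21 = 390.19 → 390.

Cast on 249 stitches; work 390 rows.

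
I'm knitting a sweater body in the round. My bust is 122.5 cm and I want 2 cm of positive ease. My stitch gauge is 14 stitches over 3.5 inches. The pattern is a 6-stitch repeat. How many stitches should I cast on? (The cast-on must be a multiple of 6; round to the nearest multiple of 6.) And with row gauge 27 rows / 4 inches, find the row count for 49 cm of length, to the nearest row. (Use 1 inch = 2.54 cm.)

Finished = 122.5 + 2 = 124.5 cm.
124.5 cm × 1/2.54 = 49.02 inches.
14/3.5 = 4 sts per in; 49.02 × 4 = 196.06 sts.
Nearest multiple of 6 → 198.
49 cm = 19.29 inches; × 6.75 = 130.22 → 130 rows.

Cast on 198 stitches; work 130 rows.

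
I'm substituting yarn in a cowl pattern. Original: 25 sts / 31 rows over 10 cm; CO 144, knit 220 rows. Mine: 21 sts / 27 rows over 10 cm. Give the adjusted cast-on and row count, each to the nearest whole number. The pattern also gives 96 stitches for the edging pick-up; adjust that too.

Stitches: 144 × 21/25 = 120.96 → 121.
Rows: 220 × 27/31 = 191.61 → 192.
edging pick-up: 96 × 21/25 = 80.64 → 81.

Cast on 121 stitches; work 192 rows; edging pick-up 81 stitches.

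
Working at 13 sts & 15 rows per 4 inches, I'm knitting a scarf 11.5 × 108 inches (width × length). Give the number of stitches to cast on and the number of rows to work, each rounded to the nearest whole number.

Cast on 37 stitches and work 405 rows.

Stitch gauge = 13/4 = 3.25 sts/in; 11.5 × 3.25 = 37.38 → 37 sts.
Row gauge = 15/4 = 3.75 rows/in; 108 × 3.75 = 405.00 → 405 rows.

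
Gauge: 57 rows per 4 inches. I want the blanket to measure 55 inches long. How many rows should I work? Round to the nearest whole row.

784 rows.

57 rows / 4 in = 14.25 rows per inch.
55 × 14.25 = 783.75 rows.
Round to nearest → 784.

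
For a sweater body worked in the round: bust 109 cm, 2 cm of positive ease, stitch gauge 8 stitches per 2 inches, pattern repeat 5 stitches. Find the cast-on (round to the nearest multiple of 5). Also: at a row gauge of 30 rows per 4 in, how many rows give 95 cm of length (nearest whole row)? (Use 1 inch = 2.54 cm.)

Cast on 175 stitches; work 281 rows.

Finished = 109 + 2 = 111 cm.
111 cm × 1/2.54 = 43.70 inches.
8/2 = 4 sts per in; 43.70 × 4 = 174.80 sts.
Nearest multiple of 5 → 175.
95 cm = 37.40 inches; × 7.5 = 280.51 → 281 rows.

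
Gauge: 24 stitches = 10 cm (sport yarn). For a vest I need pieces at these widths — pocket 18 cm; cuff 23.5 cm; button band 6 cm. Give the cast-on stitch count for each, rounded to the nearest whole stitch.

pocket 43; cuff 56; button band 14.

Rate = 24/10 = 2.4 sts per cm.
pocket: 18 × 2.4 = 43.20 → 43.
cuff: 23.5 × 2.4 = 56.40 → 56.
button band: 6 × 2.4 = 14.40 → 14.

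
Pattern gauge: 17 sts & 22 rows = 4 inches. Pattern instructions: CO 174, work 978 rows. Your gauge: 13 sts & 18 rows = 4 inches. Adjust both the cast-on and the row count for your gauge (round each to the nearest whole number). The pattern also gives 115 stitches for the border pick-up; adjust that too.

Stitches: 174 × 13/17 = 133.06 → 133.
Rows: 978 × 18/22 = 800.18 → 800.
border pick-up: 115 × 13/17 = 87.94 → 88.

Cast on 133 stitches; work 800 rows; border pick-up 88 stitches.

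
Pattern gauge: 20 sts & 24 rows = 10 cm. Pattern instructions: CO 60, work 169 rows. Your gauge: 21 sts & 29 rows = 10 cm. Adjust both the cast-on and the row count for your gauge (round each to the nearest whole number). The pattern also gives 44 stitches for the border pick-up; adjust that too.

Stitches: 60 × 21/20 = 63.00 → 63.
Rows: 169 × 29/24 = 204.21 → 204.
border pick-up: 44 × 21/20 = 46.20 → 46.

Cast on 63 stitches; work 204 rows; border pick-up 46 stitches.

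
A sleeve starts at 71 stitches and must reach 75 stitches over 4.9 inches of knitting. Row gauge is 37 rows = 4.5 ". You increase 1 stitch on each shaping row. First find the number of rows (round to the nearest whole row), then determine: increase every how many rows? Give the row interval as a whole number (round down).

Rows = 4.9 × 8.222 = 40.3 → 40 rows.
Stitches to add: 4 → 4 shaping rows (at 1 st each).
40 / 4 = 10.00 → every 10 rows.

Increase every 10th row.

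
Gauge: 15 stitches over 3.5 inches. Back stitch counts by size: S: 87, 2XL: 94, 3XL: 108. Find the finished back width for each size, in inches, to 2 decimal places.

15/3.5 = 4.286 sts per in.
S: 87 / 4.286 = 20.300 → 20.30 in.
2XL: 94 / 4.286 = 21.933 → 21.93 in.
3XL: 108 / 4.286 = 25.200 → 25.20 in.

S 20.30 inches; 2XL 21.93 inches; 3XL 25.20 inches.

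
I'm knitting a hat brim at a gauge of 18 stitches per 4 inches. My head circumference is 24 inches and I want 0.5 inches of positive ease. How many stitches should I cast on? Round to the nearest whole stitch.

Finished = 24 + 0.5 = 24.5 in.
18 / 4 = 4.5 sts per inch.
24.50 × 4.5 = 110.25 sts.
→ 110 sts.

110 stitches.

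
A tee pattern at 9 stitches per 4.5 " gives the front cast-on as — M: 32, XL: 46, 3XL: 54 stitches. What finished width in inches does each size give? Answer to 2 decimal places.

9/4.5 = 2 sts per in.
M: 32 / 2 = 16.000 → 16.00 in.
XL: 46 / 2 = 23.000 → 23.00 in.
3XL: 54 / 2 = 27.000 → 27.00 in.

M 16.00 inches; XL 23.00 inches; 3XL 27.00 inches.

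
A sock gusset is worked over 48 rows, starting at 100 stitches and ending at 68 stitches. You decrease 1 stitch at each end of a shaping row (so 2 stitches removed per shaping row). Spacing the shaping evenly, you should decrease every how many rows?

Decrease every 3rd row.

Stitches to remove: |68 − 100| = 32.
Shaping rows needed: 32 / 2 = 16.
48 rows / 16 = every 3 rows.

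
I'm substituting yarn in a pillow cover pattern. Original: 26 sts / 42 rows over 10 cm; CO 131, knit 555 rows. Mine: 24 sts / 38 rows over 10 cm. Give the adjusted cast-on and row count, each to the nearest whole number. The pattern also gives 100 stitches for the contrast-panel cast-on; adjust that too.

Stitches: 131 × 24/26 = 120.92 → 121.
Rows: 555 × 38/42 = 502.14 → 502.
contrast-panel cast-on: 100 × 24/26 = 92.31 → 92.

Cast on 121 stitches; work 502 rows; contrast-panel cast-on 92 stitches.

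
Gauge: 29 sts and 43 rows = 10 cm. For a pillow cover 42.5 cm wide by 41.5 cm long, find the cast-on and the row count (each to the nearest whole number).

Cast on 123 stitches and work 178 rows.

Stitch gauge = 29/10 = 2.9 sts/cm; 42.5 × 2.9 = 123.25 → 123 sts.
Row gauge = 43/10 = 4.3 rows/cm; 41.5 × 4.3 = 178.45 → 178 rows.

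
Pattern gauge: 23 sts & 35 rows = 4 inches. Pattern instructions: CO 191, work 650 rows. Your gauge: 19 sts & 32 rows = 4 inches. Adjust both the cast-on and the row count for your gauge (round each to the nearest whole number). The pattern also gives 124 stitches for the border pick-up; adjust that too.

Stitches: 191 × 19/23 = 157.78 → 158.
Rows: 650 × 32/35 = 594.29 → 594.
border pick-up: 124 × 19/23 = 102.43 → 102.

Cast on 158 stitches; work 594 rows; border pick-up 102 stitches.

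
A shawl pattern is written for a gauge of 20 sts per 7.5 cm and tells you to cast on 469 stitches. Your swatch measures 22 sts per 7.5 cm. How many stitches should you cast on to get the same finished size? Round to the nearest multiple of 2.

Scale factor = 22 / 20 = 1.100.
469 × 22 / 20 = 515.90 sts.
→ 516 sts.

516 stitches.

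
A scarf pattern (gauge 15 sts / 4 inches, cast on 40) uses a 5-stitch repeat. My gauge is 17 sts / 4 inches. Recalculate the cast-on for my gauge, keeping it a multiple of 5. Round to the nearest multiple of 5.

CO 45 sts.

40 × 17 / 15 = 45.33.
Nearest multiple of 5: 45.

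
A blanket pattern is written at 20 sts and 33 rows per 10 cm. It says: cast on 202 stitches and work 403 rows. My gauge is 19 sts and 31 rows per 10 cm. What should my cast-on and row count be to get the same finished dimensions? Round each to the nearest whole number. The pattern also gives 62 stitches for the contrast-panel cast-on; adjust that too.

Stitches: 202 × 19/20 = 191.90 → 192.
Rows: 403 × 31/33 = 378.58 → 379.
contrast-panel cast-on: 62 × 19/20 = 58.90 → 59.

Cast on 192 stitches; work 379 rows; contrast-panel cast-on 59 stitches.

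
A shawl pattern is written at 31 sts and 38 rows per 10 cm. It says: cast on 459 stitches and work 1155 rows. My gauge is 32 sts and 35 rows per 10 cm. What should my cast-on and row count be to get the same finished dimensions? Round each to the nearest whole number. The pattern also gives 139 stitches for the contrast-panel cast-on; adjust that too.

Cast on 474 stitches; work 1064 rows; contrast-panel cast-on 143 stitches.

Stitches: 459 × 32/31 = 473.81 → 474.
Rows: 1155 × 35/38 = 1063.82 → 1064.
contrast-panel cast-on: 139 × 32/31 = 143.48 → 143.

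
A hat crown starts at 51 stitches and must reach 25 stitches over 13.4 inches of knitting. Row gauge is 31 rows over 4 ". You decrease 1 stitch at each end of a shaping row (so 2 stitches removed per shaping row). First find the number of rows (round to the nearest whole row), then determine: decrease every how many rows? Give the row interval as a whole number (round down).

Rows = 13.4 × 7.75 = 103.9 → 104 rows.
Stitches to remove: 26 → 13 shaping rows (at 2 st each).
104 / 13 = 8.00 → every 8 rows.

Decrease every 8th row.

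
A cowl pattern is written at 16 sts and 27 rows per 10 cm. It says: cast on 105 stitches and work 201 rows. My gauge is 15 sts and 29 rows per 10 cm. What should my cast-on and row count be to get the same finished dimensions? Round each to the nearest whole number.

Stitches: 105 × 15/16 = 98.44 → 98.
Rows: 201 × 29/27 = 215.89 → 216.

Cast on 98 stitches; work 216 rows.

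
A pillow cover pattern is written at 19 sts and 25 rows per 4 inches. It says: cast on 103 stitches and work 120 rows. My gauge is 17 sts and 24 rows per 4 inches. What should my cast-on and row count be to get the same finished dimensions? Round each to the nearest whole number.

Cast on 92 stitches; work 115 rows.

Stitches: 103 × 17/19 = 92.16 → 92.
Rows: 120 × 24/25 = 115.20 → 115.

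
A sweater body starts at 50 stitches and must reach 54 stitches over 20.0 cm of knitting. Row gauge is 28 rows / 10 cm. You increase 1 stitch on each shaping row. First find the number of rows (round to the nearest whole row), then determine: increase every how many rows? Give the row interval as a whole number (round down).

Rows = 20.0 × 2.8 = 56.0 → 56 rows.
Stitches to add: 4 → 4 shaping rows (at 1 st each).
56 / 4 = 14.00 → every 14 rows.

Increase every 14th row.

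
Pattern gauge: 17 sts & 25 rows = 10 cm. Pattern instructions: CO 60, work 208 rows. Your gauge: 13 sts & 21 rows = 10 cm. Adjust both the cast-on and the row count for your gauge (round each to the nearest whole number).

Stitches: 60 × 13/17 = 45.88 → 46.
Rows: 208 × 21/25 = 174.72 → 175.

Cast on 46 stitches; work 175 rows.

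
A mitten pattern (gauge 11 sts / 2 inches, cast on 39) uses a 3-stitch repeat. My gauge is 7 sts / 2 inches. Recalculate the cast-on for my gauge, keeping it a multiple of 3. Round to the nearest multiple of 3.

39 × 7 / 11 = 24.82.
Nearest multiple of 3: 24.

Cast on 24 stitches.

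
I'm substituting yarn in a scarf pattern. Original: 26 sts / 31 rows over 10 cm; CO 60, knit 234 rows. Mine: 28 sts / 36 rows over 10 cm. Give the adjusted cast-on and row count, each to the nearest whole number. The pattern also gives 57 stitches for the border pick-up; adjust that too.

Stitches: 60 × 28/26 = 64.62 → 65.
Rows: 234 × 36/31 = 271.74 → 272.
border pick-up: 57 × 28/26 = 61.38 → 61.

Cast on 65 stitches; work 272 rows; border pick-up 61 stitches.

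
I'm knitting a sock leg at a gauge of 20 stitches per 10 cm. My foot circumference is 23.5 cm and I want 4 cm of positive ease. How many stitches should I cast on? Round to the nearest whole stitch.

Finished = 23.5 + 4 = 27.5 cm.
20 / 10 = 2 sts per cm.
27.50 × 2 = 55.00 sts.

55 stitches.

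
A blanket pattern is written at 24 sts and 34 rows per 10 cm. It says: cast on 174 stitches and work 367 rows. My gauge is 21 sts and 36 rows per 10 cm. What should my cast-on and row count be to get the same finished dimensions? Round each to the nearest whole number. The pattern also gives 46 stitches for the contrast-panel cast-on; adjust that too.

Cast on 152 stitches; work 389 rows; contrast-panel cast-on 40 stitches.

Stitches: 174 × 21/24 = 152.25 → 152.
Rows: 367 × 36/34 = 388.59 → 389.
contrast-panel cast-on: 46 × 21/24 = 40.25 → 40.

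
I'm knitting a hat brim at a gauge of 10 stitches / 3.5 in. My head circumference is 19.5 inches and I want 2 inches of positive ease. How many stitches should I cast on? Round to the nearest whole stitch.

Finished = 19.5 + 2 = 21.5 in.
10 / 3.5 = 2.857 sts per inch.
21.50 × 2.857 = 61.43 sts.
→ 61 sts.

CO 61 sts.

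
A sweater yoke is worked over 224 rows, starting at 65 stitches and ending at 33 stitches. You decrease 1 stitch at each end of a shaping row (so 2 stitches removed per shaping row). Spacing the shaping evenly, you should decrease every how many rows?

Stitches to remove: |33 − 65| = 32.
Shaping rows needed: 32 / 2 = 16.
224 rows / 16 = every 14 rows.

Decrease every 14th row.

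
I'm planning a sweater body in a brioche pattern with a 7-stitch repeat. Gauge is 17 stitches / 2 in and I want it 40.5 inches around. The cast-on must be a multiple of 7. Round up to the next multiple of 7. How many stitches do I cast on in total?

17 / 2 = 8.5 sts per inch.
40.5 × 8.5 = 344.25 sts.
Next multiple of 7: 350.

CO 350 sts.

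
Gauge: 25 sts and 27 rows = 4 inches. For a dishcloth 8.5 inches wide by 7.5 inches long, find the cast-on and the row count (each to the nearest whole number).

Stitch gauge = 25/4 = 6.25 sts/in; 8.5 × 6.25 = 53.12 → 53 sts.
Row gauge = 27/4 = 6.75 rows/in; 7.5 × 6.75 = 50.62 → 51 rows.

Cast on 53 stitches and work 51 rows.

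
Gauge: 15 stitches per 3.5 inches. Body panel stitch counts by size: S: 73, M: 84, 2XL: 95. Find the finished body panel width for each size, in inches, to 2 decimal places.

S 17.03 inches; M 19.60 inches; 2XL 22.17 inches.

15/3.5 = 4.286 sts per in.
S: 73 / 4.286 = 17.033 → 17.03 in.
M: 84 / 4.286 = 19.600 → 19.60 in.
2XL: 95 / 4.286 = 22.167 → 22.17 in.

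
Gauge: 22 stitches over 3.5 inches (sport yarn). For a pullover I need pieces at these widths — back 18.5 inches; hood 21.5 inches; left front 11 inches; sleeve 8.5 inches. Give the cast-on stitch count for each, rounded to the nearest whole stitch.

Rate = 22/3.5 = 6.286 sts per in.
back: 18.5 × 6.286 = 116.29 → 116.
hood: 21.5 × 6.286 = 135.14 → 135.
left front: 11 × 6.286 = 69.14 → 69.
sleeve: 8.5 × 6.286 = 53.43 → 53.

back 116; hood 135; left front 69; sleeve 53.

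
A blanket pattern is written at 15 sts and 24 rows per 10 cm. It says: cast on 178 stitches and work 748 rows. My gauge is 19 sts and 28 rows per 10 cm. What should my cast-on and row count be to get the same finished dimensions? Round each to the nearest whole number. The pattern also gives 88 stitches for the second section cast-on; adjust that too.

Cast on 225 stitches; work 873 rows; second section cast-on 111 stitches.

Stitches: 178 × 19/15 = 225.47 → 225.
Rows: 748 × 28/24 = 872.67 → 873.
second section cast-on: 88 × 19/15 = 111.47 → 111.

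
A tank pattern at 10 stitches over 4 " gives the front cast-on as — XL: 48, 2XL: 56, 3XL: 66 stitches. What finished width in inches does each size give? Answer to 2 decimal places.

10/4 = 2.5 sts per in.
XL: 48 / 2.5 = 19.200 → 19.20 in.
2XL: 56 / 2.5 = 22.400 → 22.40 in.
3XL: 66 / 2.5 = 26.400 → 26.40 in.

XL 19.20 inches; 2XL 22.40 inches; 3XL 26.40 inches.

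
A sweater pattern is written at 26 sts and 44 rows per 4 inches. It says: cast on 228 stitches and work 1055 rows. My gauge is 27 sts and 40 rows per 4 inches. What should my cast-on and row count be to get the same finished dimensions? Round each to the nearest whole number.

Cast on 237 stitches; work 959 rows.

Stitches: 228 × 27/26 = 236.77 → 237.
Rows: 1055 × 40/44 = 959.09 → 959.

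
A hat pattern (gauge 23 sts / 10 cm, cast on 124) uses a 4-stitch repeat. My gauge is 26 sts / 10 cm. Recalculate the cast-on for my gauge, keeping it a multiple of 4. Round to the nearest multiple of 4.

140 stitches.

124 × 26 / 23 = 140.17.
Nearest multiple of 4: 140.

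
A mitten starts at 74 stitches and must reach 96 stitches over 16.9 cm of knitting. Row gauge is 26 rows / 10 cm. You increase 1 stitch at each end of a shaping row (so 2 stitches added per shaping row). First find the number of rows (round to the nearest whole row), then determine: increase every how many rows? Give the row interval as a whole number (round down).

Rows = 16.9 × 2.6 = 43.9 → 44 rows.
Stitches to add: 22 → 11 shaping rows (at 2 st each).
44 / 11 = 4.00 → every 4 rows.

Increase every 4th row.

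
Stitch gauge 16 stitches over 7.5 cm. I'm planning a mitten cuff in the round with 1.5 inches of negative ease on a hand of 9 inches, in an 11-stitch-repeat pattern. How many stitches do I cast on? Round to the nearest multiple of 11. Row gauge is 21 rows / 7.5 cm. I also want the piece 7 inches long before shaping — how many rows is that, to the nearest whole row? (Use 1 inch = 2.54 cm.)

Cast on 44 stitches; work 50 rows.

Finished = 9 − 1.5 = 7.5 inches.
7.5 inches × 2.54 = 19.05 cm.
16/7.5 = 2.133 sts per cm; 19.05 × 2.133 = 40.64 sts.
Nearest multiple of 11 → 44.
7 inches = 17.78 cm; × 2.8 = 49.78 → 50 rows.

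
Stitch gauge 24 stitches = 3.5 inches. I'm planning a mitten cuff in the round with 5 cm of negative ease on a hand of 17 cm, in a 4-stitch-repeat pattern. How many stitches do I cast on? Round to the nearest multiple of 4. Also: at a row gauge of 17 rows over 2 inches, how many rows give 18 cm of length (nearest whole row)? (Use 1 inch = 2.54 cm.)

Finished = 17 − 5 = 12 cm.
12 cm × 1/2.54 = 4.72 inches.
24/3.5 = 6.857 sts per in; 4.72 × 6.857 = 32.40 sts.
Nearest multiple of 4 → 32.
18 cm = 7.09 inches; × 8.5 = 60.24 → 60 rows.

Cast on 32 stitches; work 60 rows.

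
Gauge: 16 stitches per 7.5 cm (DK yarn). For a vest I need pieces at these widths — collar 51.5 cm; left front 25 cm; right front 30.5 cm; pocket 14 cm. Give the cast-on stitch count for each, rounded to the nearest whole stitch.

collar 110; left front 53; right front 65; pocket 30.

Rate = 16/7.5 = 2.133 sts per cm.
collar: 51.5 × 2.133 = 109.87 → 110.
left front: 25 × 2.133 = 53.33 → 53.
right front: 30.5 × 2.133 = 65.07 → 65.
pocket: 14 × 2.133 = 29.87 → 30.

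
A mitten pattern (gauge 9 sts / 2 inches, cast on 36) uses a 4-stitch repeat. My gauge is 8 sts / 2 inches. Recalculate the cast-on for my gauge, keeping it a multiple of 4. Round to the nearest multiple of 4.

36 × 8 / 9 = 32.00.
Nearest multiple of 4: 32.

Cast on 32 stitches.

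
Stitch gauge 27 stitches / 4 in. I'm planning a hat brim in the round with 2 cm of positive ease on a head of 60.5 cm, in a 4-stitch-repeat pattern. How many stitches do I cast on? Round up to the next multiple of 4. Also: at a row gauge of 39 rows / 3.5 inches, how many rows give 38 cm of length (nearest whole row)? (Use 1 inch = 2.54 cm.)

Cast on 168 stitches; work 167 rows.

Finished = 60.5 + 2 = 62.5 cm.
62.5 cm × 1/2.54 = 24.61 inches.
27/4 = 6.75 sts per in; 24.61 × 6.75 = 166.09 sts.
Next multiple of 4 → 168.
38 cm = 14.96 inches; × 11.143 = 166.70 → 167 rows.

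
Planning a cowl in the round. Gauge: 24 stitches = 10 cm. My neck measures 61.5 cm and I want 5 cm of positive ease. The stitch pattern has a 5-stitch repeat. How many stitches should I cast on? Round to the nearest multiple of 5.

Finished = 61.5 + 5 = 66.5 cm.
24 / 10 = 2.4 sts/cm.
66.5 × 2.4 = 159.60 sts.
Nearest multiple of 5: 160.

Cast on 160 stitches.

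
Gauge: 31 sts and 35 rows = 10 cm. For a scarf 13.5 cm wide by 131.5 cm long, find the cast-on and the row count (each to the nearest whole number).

Cast on 42 stitches and work 460 rows.

Stitch gauge = 31/10 = 3.1 sts/cm; 13.5 × 3.1 = 41.85 → 42 sts.
Row gauge = 35/10 = 3.5 rows/cm; 131.5 × 3.5 = 460.25 → 460 rows.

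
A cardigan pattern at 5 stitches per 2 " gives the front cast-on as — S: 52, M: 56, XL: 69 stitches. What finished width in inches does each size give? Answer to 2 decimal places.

5/2 = 2.5 sts per in.
S: 52 / 2.5 = 20.800 → 20.80 in.
M: 56 / 2.5 = 22.400 → 22.40 in.
XL: 69 / 2.5 = 27.600 → 27.60 in.

S 20.80 inches; M 22.40 inches; XL 27.60 inches.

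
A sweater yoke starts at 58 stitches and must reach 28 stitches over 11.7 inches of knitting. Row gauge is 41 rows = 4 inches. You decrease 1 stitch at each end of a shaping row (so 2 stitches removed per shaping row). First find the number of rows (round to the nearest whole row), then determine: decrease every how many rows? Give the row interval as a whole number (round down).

Rows = 11.7 × 10.25 = 119.9 → 120 rows.
Stitches to remove: 30 → 15 shaping rows (at 2 st each).
120 / 15 = 8.00 → every 8 rows.

Decrease every 8th row.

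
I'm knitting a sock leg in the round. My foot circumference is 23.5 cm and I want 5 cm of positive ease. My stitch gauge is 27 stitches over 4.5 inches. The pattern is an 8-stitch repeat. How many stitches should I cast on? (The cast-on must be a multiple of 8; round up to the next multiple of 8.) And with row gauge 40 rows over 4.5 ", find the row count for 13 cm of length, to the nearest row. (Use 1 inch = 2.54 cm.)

Cast on 72 stitches; work 45 rows.

Finished = 23.5 + 5 = 28.5 cm.
28.5 cm × 1/2.54 = 11.22 inches.
27/4.5 = 6 sts per in; 11.22 × 6 = 67.32 sts.
Next multiple of 8 → 72.
13 cm = 5.12 inches; × 8.889 = 45.49 → 45 rows.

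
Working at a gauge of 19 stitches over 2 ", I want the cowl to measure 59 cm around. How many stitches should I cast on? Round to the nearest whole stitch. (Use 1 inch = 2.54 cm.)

Cast on 221 stitches.

59 cm = 23.23 in.
19 stitches / 2 in = 9.5 stitches per inch.
23.23 × 9.5 = 220.67 stitches.
Round to nearest → 221.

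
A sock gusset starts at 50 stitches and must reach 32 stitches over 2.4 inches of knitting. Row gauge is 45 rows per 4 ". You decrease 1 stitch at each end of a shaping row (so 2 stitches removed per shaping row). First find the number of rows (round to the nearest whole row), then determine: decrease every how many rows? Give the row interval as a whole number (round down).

Decrease every 3rd row.

Rows = 2.4 × 11.25 = 27.0 → 27 rows.
Stitches to remove: 18 → 9 shaping rows (at 2 st each).
27 / 9 = 3.00 → every 3 rows.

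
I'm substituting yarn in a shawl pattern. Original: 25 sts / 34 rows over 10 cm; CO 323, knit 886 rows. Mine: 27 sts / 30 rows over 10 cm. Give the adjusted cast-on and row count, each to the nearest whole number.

Cast on 349 stitches; work 782 rows.

Stitches: 323 × 27/25 = 348.84 → 349.
Rows: 886 × 30/34 = 781.76 → 782.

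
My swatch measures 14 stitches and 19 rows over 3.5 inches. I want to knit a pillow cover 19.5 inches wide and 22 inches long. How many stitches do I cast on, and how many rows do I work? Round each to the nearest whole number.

Stitch gauge = 14/3.5 = 4 sts/in; 19.5 × 4 = 78.00 → 78 sts.
Row gauge = 19/3.5 = 5.429 rows/in; 22 × 5.429 = 119.43 → 119 rows.

Cast on 78 stitches and work 119 rows.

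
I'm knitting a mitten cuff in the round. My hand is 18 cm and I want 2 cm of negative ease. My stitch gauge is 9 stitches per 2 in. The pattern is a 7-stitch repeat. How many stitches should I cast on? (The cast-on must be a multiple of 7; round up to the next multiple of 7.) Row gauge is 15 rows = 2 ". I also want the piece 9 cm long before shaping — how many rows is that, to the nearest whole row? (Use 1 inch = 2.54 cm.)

Cast on 35 stitches; work 27 rows.

Finished = 18 − 2 = 16 cm.
16 cm × 1/2.54 = 6.30 inches.
9/2 = 4.5 sts per in; 6.30 × 4.5 = 28.35 sts.
Next multiple of 7 → 35.
9 cm = 3.54 inches; × 7.5 = 26.57 → 27 rows.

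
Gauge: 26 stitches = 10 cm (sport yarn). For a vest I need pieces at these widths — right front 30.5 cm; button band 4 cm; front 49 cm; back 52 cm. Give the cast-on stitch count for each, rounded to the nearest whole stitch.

Rate = 26/10 = 2.6 sts per cm.
right front: 30.5 × 2.6 = 79.30 → 79.
button band: 4 × 2.6 = 10.40 → 10.
front: 49 × 2.6 = 127.40 → 127.
back: 52 × 2.6 = 135.20 → 135.

right front 79; button band 10; front 127; back 135.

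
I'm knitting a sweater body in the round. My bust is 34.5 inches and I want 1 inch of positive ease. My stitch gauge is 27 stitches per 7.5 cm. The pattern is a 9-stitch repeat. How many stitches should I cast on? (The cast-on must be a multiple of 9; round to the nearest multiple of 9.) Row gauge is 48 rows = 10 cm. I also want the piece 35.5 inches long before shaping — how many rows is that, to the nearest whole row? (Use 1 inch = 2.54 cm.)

Cast on 324 stitches; work 433 rows.

Finished = 34.5 + 1 = 35.5 inches.
35.5 inches × 2.54 = 90.17 cm.
27/7.5 = 3.6 sts per cm; 90.17 × 3.6 = 324.61 sts.
Nearest multiple of 9 → 324.
35.5 inches = 90.17 cm; × 4.8 = 432.82 → 433 rows.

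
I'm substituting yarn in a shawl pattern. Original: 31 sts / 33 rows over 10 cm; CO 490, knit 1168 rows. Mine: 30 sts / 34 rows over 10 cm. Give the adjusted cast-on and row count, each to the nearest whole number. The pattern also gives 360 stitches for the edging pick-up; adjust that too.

Stitches: 490 × 30/31 = 474.19 → 474.
Rows: 1168 × 34/33 = 1203.39 → 1203.
edging pick-up: 360 × 30/31 = 348.39 → 348.

Cast on 474 stitches; work 1203 rows; edging pick-up 348 stitches.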